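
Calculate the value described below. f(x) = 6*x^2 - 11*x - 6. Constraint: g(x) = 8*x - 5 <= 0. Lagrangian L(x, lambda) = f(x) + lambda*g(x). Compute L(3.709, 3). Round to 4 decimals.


Step 1: Evaluate f(x).
f(3.709) = 6*3.709^2 - 11*3.709 - 6 = 35.7411
Step 2: Evaluate g(x).
g(3.709) = 8*3.709 - 5 = 24.672
Step 3: Compute Lagrangian.
L = 35.7411 + 3*24.672 = 109.7571


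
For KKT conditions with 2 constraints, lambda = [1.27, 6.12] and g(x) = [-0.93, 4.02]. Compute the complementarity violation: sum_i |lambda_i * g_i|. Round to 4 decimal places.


KKT complementary slackness check:
lambda_1 * g_1 = 1.27 * -0.93 = -1.1811
lambda_2 * g_2 = 6.12 * 4.02 = 24.6024
Total violation = 1.1811 + 24.6024 = 25.7835


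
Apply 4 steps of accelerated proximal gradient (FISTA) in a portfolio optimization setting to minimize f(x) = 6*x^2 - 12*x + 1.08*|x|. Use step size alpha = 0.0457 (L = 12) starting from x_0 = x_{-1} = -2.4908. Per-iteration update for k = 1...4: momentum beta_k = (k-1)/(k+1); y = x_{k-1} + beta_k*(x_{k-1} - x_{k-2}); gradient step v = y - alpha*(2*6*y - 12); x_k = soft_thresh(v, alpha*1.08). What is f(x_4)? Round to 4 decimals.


FISTA on f(x) = 6*x^2 - 12*x + 1.08*|x|
L = 12, alpha = 0.0457
Iteration 1: beta = 0.0, y = -2.4908 + 0.0*(-2.4908 + 2.4908) = -2.4908
  grad(y) = -41.8896, v = y - alpha*grad = -0.5764
  prox(v) = soft_thresh(-0.5764, 0.0494) = -0.5271
Iteration 2: beta = 0.3333, y = -0.5271 + 0.3333*(-0.5271 + 2.4908) = 0.1275
  grad(y) = -10.4702, v = y - alpha*grad = 0.606
  prox(v) = soft_thresh(0.606, 0.0494) = 0.5566
Iteration 3: beta = 0.5, y = 0.5566 + 0.5*(0.5566 + 0.5271) = 1.0985
  grad(y) = 1.1816, v = y - alpha*grad = 1.0445
  prox(v) = soft_thresh(1.0445, 0.0494) = 0.9951
Iteration 4: beta = 0.6, y = 0.9951 + 0.6*(0.9951 - 0.5566) = 1.2582
  grad(y) = 3.0985, v = y - alpha*grad = 1.1166
  prox(v) = soft_thresh(1.1166, 0.0494) = 1.0673
f(x_4) = 6*1.0673^2 - 12*1.0673 + 1.08*|1.0673| = -4.8202


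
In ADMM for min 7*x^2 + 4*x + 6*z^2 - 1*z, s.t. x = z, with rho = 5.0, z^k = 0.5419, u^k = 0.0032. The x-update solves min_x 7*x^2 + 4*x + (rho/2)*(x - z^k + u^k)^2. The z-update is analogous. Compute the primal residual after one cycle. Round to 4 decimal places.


ADMM iteration with rho = 5.0, z^k = 0.5419, u^k = 0.0032
Step 1: x-update.
Minimize 7*x^2 + 4*x + (5.0/2)*(x - 0.5419 + 0.0032)^2
FOC: (2*7 + 5.0)*x = -4 + 5.0*(0.5419 - 0.0032)
x^{k+1} = -0.0688
Step 2: z-update.
Minimize 6*z^2 - 1*z + (5.0/2)*(-0.0688 - z + 0.0032)^2
FOC: (2*6 + 5.0)*z = 1 + 5.0*(-0.0688 + 0.0032)
z^{k+1} = 0.0395
Step 3: u-update.
u^{k+1} = 0.0032 - 0.0688 - 0.0395 = -0.1051
Step 4: Primal residual = |-0.0688 - 0.0395| = 0.1083


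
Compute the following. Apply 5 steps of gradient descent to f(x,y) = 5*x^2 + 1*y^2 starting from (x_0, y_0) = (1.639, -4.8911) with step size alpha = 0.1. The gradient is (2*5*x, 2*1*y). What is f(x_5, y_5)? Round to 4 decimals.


Gradient descent on f(x,y) = 5*x^2 + 1*y^2.
Starting point: (1.639, -4.8911), alpha = 0.1
Step 1: grad_x = 2*5*1.639 = 16.39, grad_y = 2*1*-4.8911 = -9.7822
  x_1 = 1.639 - 0.1*16.39 = -0.0
  y_1 = -4.8911 - 0.1*-9.7822 = -3.9129
Step 2: grad_x = 2*5*-0.0 = -0.0, grad_y = 2*1*-3.9129 = -7.8258
  x_2 = -0.0 - 0.1*-0.0 = 0.0
  y_2 = -3.9129 - 0.1*-7.8258 = -3.1303
Step 3: grad_x = 2*5*0.0 = 0.0, grad_y = 2*1*-3.1303 = -6.2606
  x_3 = 0.0 - 0.1*0.0 = 0.0
  y_3 = -3.1303 - 0.1*-6.2606 = -2.5042
Step 4: grad_x = 2*5*0.0 = 0.0, grad_y = 2*1*-2.5042 = -5.0085
  x_4 = 0.0 - 0.1*0.0 = 0.0
  y_4 = -2.5042 - 0.1*-5.0085 = -2.0034
Step 5: grad_x = 2*5*0.0 = 0.0, grad_y = 2*1*-2.0034 = -4.0068
  x_5 = 0.0 - 0.1*0.0 = 0.0
  y_5 = -2.0034 - 0.1*-4.0068 = -1.6027
f(0.0, -1.6027) = 5*0.0^2 + 1*(-1.6027)^2 = 2.5687


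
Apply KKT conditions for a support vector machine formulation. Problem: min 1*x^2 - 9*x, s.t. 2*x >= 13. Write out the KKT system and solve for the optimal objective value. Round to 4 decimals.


Step 1: Try lambda = 0 (constraint inactive).
x_unc = 9/(2*1) = 4.5
Check: 2*4.5 = 9.0 < 13 -- violated!
Step 2: Constraint must be active: 2*x = 13
x* = 13/2 = 6.5
lambda = (2*1*6.5 - 9)/2 = 2.0
Step 3: Compute optimal value.
f(x*) = 1*6.5^2 - 9*6.5 = -16.25


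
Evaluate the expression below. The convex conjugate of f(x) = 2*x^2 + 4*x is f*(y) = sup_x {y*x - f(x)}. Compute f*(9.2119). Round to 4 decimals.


f*(y) = sup_x {y*x - a*x^2 - b*x} = sup_x {(y-b)*x - a*x^2}
FOC: (y - b) - 2a*x = 0 => x* = (y - b)/(2a)
x* = (9.2119 - 4)/(2*2) = 1.303
f*(9.2119) = (y-b)^2/(4a) = (9.2119 - 4)^2/(4*2)
= 27.1639/8 = 3.3955


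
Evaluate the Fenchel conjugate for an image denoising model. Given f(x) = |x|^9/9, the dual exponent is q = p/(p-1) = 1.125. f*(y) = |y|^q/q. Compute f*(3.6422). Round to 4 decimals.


The conjugate exponent q satisfies 1/p + 1/q = 1.
p = 9, so q = 9/(9 - 1) = 1.125
|y|^q = 3.6422^1.125 = 4.2809
f*(3.6422) = 4.2809 / 1.125 = 3.8052


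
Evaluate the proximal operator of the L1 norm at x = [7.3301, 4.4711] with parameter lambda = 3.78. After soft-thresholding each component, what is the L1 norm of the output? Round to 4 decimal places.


Soft-thresholding with lambda = 3.78:
prox(7.3301) = sign(7.3301)*max(|7.3301| - 3.78, 0) = 3.5501
prox(4.4711) = sign(4.4711)*max(|4.4711| - 3.78, 0) = 0.6911
prox(x) = [3.5501, 0.6911]
||prox(x)||_1 = 3.5501 + 0.6911 = 4.2412


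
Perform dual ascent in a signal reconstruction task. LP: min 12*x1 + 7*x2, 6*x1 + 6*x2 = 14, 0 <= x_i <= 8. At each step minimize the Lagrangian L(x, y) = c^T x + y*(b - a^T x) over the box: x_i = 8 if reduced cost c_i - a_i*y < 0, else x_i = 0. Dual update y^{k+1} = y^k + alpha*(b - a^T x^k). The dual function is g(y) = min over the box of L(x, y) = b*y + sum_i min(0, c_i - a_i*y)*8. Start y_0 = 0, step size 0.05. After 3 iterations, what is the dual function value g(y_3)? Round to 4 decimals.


Dual ascent for LP: min 12*x1 + 7*x2, 6*x1 + 6*x2 = 14, 0 <= x_i <= 8
Step 1: y^k = 0.0, reduced costs: (12.0, 7.0)
  x^k = (0.0, 0.0), subgradient = b - a^T x = 14.0
  y^{k+1} = 0.0 + 0.05*14.0 = 0.7
Step 2: y^k = 0.7, reduced costs: (7.8, 2.8)
  x^k = (0.0, 0.0), subgradient = b - a^T x = 14.0
  y^{k+1} = 0.7 + 0.05*14.0 = 1.4
Step 3: y^k = 1.4, reduced costs: (3.6, -1.4)
  x^k = (0.0, 8.0), subgradient = b - a^T x = -34.0
  y^{k+1} = 1.4 + 0.05*-34.0 = -0.3
Dual objective at y_3 = -0.3: reduced costs (13.8, 8.8), box minimizer x = (0.0, 0.0)
g(y_3) = b*y + (c1 - a1*y)*x1 + (c2 - a2*y)*x2 = 14*(-0.3) + 13.8*0.0 + 8.8*0.0 = -4.2 + 0.0 + 0.0 = -4.2


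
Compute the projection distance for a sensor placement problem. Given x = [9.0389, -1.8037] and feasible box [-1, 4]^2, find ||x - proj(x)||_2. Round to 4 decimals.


Project each component onto [-1, 4].
clip(9.0389) = 4.0, clip(-1.8037) = -1.0
Projection = [4.0, -1.0]
Squared diffs: [25.3905, 0.6459]
Distance = sqrt(26.0364) = 5.1026


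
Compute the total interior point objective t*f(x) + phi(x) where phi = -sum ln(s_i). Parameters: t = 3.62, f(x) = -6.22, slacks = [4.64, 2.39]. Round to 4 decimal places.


Step 1: Compute log-barrier.
ln values: [1.5347, 0.8713]
phi = -(1.5347 + 0.8713) = -2.406
Step 2: Compute augmented objective.
t*f(x) = 3.62*-6.22 = -22.5164
Total = -22.5164 - 2.406 = -24.9224


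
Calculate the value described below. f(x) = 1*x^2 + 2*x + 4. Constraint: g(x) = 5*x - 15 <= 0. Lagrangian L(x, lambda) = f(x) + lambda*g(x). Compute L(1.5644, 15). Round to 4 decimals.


Step 1: Evaluate f(x).
f(1.5644) = 1*1.5644^2 + 2*1.5644 + 4 = 9.5761
Step 2: Evaluate g(x).
g(1.5644) = 5*1.5644 - 15 = -7.178
Step 3: Compute Lagrangian.
L = 9.5761 + 15*-7.178 = -98.0939


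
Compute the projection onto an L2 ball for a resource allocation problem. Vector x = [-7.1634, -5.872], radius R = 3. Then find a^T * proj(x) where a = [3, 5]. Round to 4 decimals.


Step 1: Compute ||x|| (intermediates to 6 decimals).
||x|| = sqrt((-7.1634)^2 + (-5.872)^2) = 9.262542
Step 2: Project.
Since ||x|| > R, scale = R/||x|| = 3/9.262542 = 0.323885, proj(x) = scale * x
proj(x) = [-2.320118, -1.901853]
Step 3: Dot product.
a^T * proj(x) = 3*(-2.320118) + 5*(-1.901853) = -16.4696


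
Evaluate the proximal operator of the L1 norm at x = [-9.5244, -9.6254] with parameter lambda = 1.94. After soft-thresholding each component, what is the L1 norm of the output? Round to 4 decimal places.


Soft-thresholding with lambda = 1.94:
prox(-9.5244) = sign(-9.5244)*max(|-9.5244| - 1.94, 0) = -7.5844
prox(-9.6254) = sign(-9.6254)*max(|-9.6254| - 1.94, 0) = -7.6854
prox(x) = [-7.5844, -7.6854]
||prox(x)||_1 = 7.5844 + 7.6854 = 15.2698


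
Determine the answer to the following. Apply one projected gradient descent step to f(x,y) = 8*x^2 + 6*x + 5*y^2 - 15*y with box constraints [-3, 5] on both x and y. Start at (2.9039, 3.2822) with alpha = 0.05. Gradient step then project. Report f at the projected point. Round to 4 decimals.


Step 1: Compute gradient at (2.9039, 3.2822).
grad_x = 2*8*2.9039 + 6 = 52.4624
grad_y = 2*5*3.2822 - 15 = 17.822
Step 2: Gradient step.
x_raw = 2.9039 - 0.05*52.4624 = 0.2808
y_raw = 3.2822 - 0.05*17.822 = 2.3911
Step 3: Project onto [-3, 5].
x_proj = clip(0.2808) = 0.2808
y_proj = clip(2.3911) = 2.3911
Step 4: Evaluate f.
f(0.2808, 2.3911) = -4.9643


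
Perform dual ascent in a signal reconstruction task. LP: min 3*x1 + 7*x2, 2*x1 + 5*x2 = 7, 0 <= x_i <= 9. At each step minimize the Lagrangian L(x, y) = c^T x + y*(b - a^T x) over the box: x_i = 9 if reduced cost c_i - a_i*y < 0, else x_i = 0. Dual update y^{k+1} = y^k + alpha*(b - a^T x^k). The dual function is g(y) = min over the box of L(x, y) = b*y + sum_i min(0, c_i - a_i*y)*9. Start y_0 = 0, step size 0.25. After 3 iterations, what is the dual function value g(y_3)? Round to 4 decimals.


Dual ascent for LP: min 3*x1 + 7*x2, 2*x1 + 5*x2 = 7, 0 <= x_i <= 9
Step 1: y^k = 0.0, reduced costs: (3.0, 7.0)
  x^k = (0.0, 0.0), subgradient = b - a^T x = 7.0
  y^{k+1} = 0.0 + 0.25*7.0 = 1.75
Step 2: y^k = 1.75, reduced costs: (-0.5, -1.75)
  x^k = (9.0, 9.0), subgradient = b - a^T x = -56.0
  y^{k+1} = 1.75 + 0.25*-56.0 = -12.25
Step 3: y^k = -12.25, reduced costs: (27.5, 68.25)
  x^k = (0.0, 0.0), subgradient = b - a^T x = 7.0
  y^{k+1} = -12.25 + 0.25*7.0 = -10.5
Dual objective at y_3 = -10.5: reduced costs (24.0, 59.5), box minimizer x = (0.0, 0.0)
g(y_3) = b*y + (c1 - a1*y)*x1 + (c2 - a2*y)*x2 = 7*(-10.5) + 24.0*0.0 + 59.5*0.0 = -73.5 + 0.0 + 0.0 = -73.5


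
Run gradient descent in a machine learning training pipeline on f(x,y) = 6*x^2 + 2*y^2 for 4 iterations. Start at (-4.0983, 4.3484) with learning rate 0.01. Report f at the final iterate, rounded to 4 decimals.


Gradient descent on f(x,y) = 6*x^2 + 2*y^2.
Starting point: (-4.0983, 4.3484), alpha = 0.01
Step 1: grad_x = 2*6*-4.0983 = -49.1796, grad_y = 2*2*4.3484 = 17.3936
  x_1 = -4.0983 - 0.01*-49.1796 = -3.6065
  y_1 = 4.3484 - 0.01*17.3936 = 4.1745
Step 2: grad_x = 2*6*-3.6065 = -43.278, grad_y = 2*2*4.1745 = 16.6979
  x_2 = -3.6065 - 0.01*-43.278 = -3.1737
  y_2 = 4.1745 - 0.01*16.6979 = 4.0075
Step 3: grad_x = 2*6*-3.1737 = -38.0847, grad_y = 2*2*4.0075 = 16.0299
  x_3 = -3.1737 - 0.01*-38.0847 = -2.7929
  y_3 = 4.0075 - 0.01*16.0299 = 3.8472
Step 4: grad_x = 2*6*-2.7929 = -33.5145, grad_y = 2*2*3.8472 = 15.3887
  x_4 = -2.7929 - 0.01*-33.5145 = -2.4577
  y_4 = 3.8472 - 0.01*15.3887 = 3.6933
f(-2.4577, 3.6933) = 6*(-2.4577)^2 + 2*3.6933^2 = 63.5236


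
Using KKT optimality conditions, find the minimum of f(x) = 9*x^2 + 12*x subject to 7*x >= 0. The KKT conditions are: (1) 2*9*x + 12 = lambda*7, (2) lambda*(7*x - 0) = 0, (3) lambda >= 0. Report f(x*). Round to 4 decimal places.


Step 1: Try lambda = 0 (constraint inactive).
x_unc = -12/(2*9) = -0.6667
Check: 7*-0.6667 = -4.6669 < 0 -- violated!
Step 2: Constraint must be active: 7*x = 0
x* = 0/7 = 0.0
lambda = (2*9*0.0 + 12)/7 = 1.7143
Step 3: Compute optimal value.
f(x*) = 9*0.0^2 + 12*0.0 = 0.0


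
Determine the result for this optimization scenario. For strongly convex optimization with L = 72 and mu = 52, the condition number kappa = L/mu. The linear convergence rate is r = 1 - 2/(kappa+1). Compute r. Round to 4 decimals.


Step 1: Compute the condition number.
kappa = L/mu = 72/52 = 1.3846
Step 2: Compute the convergence rate.
r = 1 - 2/(kappa + 1) = 1 - 2*mu/(L + mu) = (L - mu)/(L + mu) = 20/124 = 0.1613


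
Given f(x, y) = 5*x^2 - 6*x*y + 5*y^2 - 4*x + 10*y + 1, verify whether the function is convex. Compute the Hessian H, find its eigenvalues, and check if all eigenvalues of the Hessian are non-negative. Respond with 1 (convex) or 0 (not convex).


The Hessian of f(x,y) = 5*x^2 - 6*x*y + 5*y^2 - 4*x + 10*y + 1 is:
H = [[10, -6], [-6, 10]]
Trace = 10 + 10 = 20
Determinant = 10*10 - (-6)^2 = 64
Discriminant = (20)^2 - 4*64 = 144.0
Eigenvalues: lambda_1 = 4.0, lambda_2 = 16.0
The function is convex.

1


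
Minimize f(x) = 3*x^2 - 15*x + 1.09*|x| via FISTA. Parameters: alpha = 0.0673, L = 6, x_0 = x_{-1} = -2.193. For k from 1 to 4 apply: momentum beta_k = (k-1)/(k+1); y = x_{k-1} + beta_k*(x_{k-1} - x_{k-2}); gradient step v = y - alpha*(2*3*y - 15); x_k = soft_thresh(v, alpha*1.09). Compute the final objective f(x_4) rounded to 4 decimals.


FISTA on f(x) = 3*x^2 - 15*x + 1.09*|x|
L = 6, alpha = 0.0673
Iteration 1: beta = 0.0, y = -2.193 + 0.0*(-2.193 + 2.193) = -2.193
  grad(y) = -28.158, v = y - alpha*grad = -0.298
  prox(v) = soft_thresh(-0.298, 0.0734) = -0.2246
Iteration 2: beta = 0.3333, y = -0.2246 + 0.3333*(-0.2246 + 2.193) = 0.4315
  grad(y) = -12.4109, v = y - alpha*grad = 1.2668
  prox(v) = soft_thresh(1.2668, 0.0734) = 1.1934
Iteration 3: beta = 0.5, y = 1.1934 + 0.5*(1.1934 + 0.2246) = 1.9024
  grad(y) = -3.5854, v = y - alpha*grad = 2.1437
  prox(v) = soft_thresh(2.1437, 0.0734) = 2.0704
Iteration 4: beta = 0.6, y = 2.0704 + 0.6*(2.0704 - 1.1934) = 2.5965
  grad(y) = 0.5793, v = y - alpha*grad = 2.5576
  prox(v) = soft_thresh(2.5576, 0.0734) = 2.4842
f(x_4) = 3*2.4842^2 - 15*2.4842 + 1.09*|2.4842| = -16.0415


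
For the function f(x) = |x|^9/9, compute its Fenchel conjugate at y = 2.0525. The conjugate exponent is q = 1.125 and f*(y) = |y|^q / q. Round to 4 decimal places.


The conjugate exponent q satisfies 1/p + 1/q = 1.
p = 9, so q = 9/(9 - 1) = 1.125
|y|^q = 2.0525^1.125 = 2.2455
f*(2.0525) = 2.2455 / 1.125 = 1.996


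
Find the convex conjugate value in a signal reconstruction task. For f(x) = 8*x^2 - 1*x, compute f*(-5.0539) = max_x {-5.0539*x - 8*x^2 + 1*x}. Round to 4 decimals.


f*(y) = sup_x {y*x - a*x^2 - b*x} = sup_x {(y-b)*x - a*x^2}
FOC: (y - b) - 2a*x = 0 => x* = (y - b)/(2a)
x* = (-5.0539 + 1)/(2*8) = -0.2534
f*(-5.0539) = (y-b)^2/(4a) = (-5.0539 + 1)^2/(4*8)
= 16.4341/32 = 0.5136


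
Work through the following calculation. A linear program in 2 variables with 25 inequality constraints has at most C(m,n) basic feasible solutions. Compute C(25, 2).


Each vertex corresponds to some choice of n active constraints out of m, so the number of vertices is at most C(m, n) = m! / (n!(m-n)!).
m = 25, n = 2
Numerator: 25 * 24
Denominator: 2! = 2
C(25, 2) = 300


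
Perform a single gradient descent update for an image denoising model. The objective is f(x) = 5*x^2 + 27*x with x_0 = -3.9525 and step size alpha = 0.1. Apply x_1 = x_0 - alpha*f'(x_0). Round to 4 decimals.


We compute the gradient at x_0 and apply the update.
f'(x) = 10*x + 27
f'(-3.9525) = 10*-3.9525 + 27 = -12.525
x_1 = -3.9525 - 0.1*-12.525 = -2.7


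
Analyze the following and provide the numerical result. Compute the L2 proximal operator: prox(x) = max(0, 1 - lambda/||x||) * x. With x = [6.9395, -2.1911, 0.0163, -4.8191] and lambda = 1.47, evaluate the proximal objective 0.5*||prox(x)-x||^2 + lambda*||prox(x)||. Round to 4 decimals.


Step 1: Compute ||x||.
||x|| = 8.7282
Step 2: Compute scaling factor.
scale = max(0, 1 - 1.47/8.7282) = 0.8316
Step 3: prox(x) = [5.7708, -1.8221, 0.0136, -4.0075]
||prox(x)|| = 7.2582
Step 4: Proximal objective.
0.5*||prox-x||^2 = 1.0805
lambda*||prox|| = 10.6696
Total = 11.75


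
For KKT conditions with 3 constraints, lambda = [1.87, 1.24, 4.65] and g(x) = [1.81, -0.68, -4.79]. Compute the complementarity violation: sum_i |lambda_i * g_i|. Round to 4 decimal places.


KKT complementary slackness check:
lambda_1 * g_1 = 1.87 * 1.81 = 3.3847
lambda_2 * g_2 = 1.24 * -0.68 = -0.8432
lambda_3 * g_3 = 4.65 * -4.79 = -22.2735
Total violation = 3.3847 + 0.8432 + 22.2735 = 26.5014


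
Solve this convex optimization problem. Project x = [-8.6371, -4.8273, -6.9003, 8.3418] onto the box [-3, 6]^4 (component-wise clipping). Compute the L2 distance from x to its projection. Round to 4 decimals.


Project each component onto [-3, 6].
clip(-8.6371) = -3.0, clip(-4.8273) = -3.0, clip(-6.9003) = -3.0, clip(8.3418) = 6.0
Projection = [-3.0, -3.0, -3.0, 6.0]
Squared diffs: [31.7769, 3.339, 15.2123, 5.484]
Distance = sqrt(55.8122) = 7.4708


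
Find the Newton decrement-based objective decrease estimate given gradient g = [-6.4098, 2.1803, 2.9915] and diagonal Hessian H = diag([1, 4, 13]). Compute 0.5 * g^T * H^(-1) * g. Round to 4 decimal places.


Step 1: H is diagonal, so H^(-1) * g = [-6.4098, 0.5451, 0.2301].
Step 2: g^T H^(-1) g = sum_i g_i^2 / H_ii
  = (-6.4098)^2/1 + (2.1803)^2/4 + (2.9915)^2/13
  = 41.0855 + 1.1884 + 0.6884 = 42.9624
Step 3: Objective decrease = 0.5 * g^T H^(-1) g = 21.4812


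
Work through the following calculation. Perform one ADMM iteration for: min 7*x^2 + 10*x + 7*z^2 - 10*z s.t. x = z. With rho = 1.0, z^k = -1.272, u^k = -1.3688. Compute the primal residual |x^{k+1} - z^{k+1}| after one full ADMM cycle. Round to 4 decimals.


ADMM iteration with rho = 1.0, z^k = -1.272, u^k = -1.3688
Step 1: x-update.
Minimize 7*x^2 + 10*x + (1.0/2)*(x + 1.272 - 1.3688)^2
FOC: (2*7 + 1.0)*x = -10 + 1.0*(-1.272 + 1.3688)
x^{k+1} = -0.6602
Step 2: z-update.
Minimize 7*z^2 - 10*z + (1.0/2)*(-0.6602 - z - 1.3688)^2
FOC: (2*7 + 1.0)*z = 10 + 1.0*(-0.6602 - 1.3688)
z^{k+1} = 0.5314
Step 3: u-update.
u^{k+1} = -1.3688 - 0.6602 - 0.5314 = -2.5604
Step 4: Primal residual = |-0.6602 - 0.5314| = 1.1916


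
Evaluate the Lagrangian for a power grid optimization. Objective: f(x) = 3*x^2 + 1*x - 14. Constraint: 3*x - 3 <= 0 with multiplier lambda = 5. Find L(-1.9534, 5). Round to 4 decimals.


Step 1: Evaluate f(x).
f(-1.9534) = 3*(-1.9534)^2 + 1*(-1.9534) - 14 = -4.5061
Step 2: Evaluate g(x).
g(-1.9534) = 3*-1.9534 - 3 = -8.8602
Step 3: Compute Lagrangian.
L = -4.5061 + 5*-8.8602 = -48.8071


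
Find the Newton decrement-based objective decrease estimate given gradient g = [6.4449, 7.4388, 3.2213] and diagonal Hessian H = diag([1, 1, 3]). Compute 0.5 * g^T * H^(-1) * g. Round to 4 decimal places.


Step 1: H is diagonal, so H^(-1) * g = [6.4449, 7.4388, 1.0738].
Step 2: g^T H^(-1) g = sum_i g_i^2 / H_ii
  = (6.4449)^2/1 + (7.4388)^2/1 + (3.2213)^2/3
  = 41.5367 + 55.3357 + 3.4589 = 100.3314
Step 3: Objective decrease = 0.5 * g^T H^(-1) g = 50.1657


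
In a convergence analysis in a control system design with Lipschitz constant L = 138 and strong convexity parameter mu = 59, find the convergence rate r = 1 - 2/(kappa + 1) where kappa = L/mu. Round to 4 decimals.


Step 1: Compute the condition number.
kappa = L/mu = 138/59 = 2.339
Step 2: Compute the convergence rate.
r = 1 - 2/(kappa + 1) = 1 - 2*mu/(L + mu) = (L - mu)/(L + mu) = 79/197 = 0.401


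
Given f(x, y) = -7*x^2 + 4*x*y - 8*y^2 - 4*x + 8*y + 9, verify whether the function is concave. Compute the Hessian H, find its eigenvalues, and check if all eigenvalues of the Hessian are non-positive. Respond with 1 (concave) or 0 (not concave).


The Hessian of f(x,y) = -7*x^2 + 4*x*y - 8*y^2 - 4*x + 8*y + 9 is:
H = [[-14, 4], [4, -16]]
Trace = -14 - 16 = -30
Determinant = -14*-16 - (4)^2 = 208
Discriminant = (-30)^2 - 4*208 = 68.0
Eigenvalues: lambda_1 = -19.1231, lambda_2 = -10.8769
The function is concave.

1


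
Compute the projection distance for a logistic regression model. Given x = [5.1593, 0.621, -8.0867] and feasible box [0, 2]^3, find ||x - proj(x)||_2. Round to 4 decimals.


Project each component onto [0, 2].
clip(5.1593) = 2.0, clip(0.621) = 0.621, clip(-8.0867) = 0.0
Projection = [2.0, 0.621, 0.0]
Squared diffs: [9.9812, 0.0, 65.3947]
Distance = sqrt(75.3759) = 8.6819


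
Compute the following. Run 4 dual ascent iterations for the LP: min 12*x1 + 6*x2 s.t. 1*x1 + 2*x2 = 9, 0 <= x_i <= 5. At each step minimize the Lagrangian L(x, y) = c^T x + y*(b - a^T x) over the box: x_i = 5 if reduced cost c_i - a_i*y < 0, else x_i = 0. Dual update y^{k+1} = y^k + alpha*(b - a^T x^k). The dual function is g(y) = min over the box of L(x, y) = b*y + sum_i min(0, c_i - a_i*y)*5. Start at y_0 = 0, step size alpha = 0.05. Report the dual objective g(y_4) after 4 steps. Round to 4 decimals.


Dual ascent for LP: min 12*x1 + 6*x2, 1*x1 + 2*x2 = 9, 0 <= x_i <= 5
Step 1: y^k = 0.0, reduced costs: (12.0, 6.0)
  x^k = (0.0, 0.0), subgradient = b - a^T x = 9.0
  y^{k+1} = 0.0 + 0.05*9.0 = 0.45
Step 2: y^k = 0.45, reduced costs: (11.55, 5.1)
  x^k = (0.0, 0.0), subgradient = b - a^T x = 9.0
  y^{k+1} = 0.45 + 0.05*9.0 = 0.9
Step 3: y^k = 0.9, reduced costs: (11.1, 4.2)
  x^k = (0.0, 0.0), subgradient = b - a^T x = 9.0
  y^{k+1} = 0.9 + 0.05*9.0 = 1.35
Step 4: y^k = 1.35, reduced costs: (10.65, 3.3)
  x^k = (0.0, 0.0), subgradient = b - a^T x = 9.0
  y^{k+1} = 1.35 + 0.05*9.0 = 1.8
Dual objective at y_4 = 1.8: reduced costs (10.2, 2.4), box minimizer x = (0.0, 0.0)
g(y_4) = b*y + (c1 - a1*y)*x1 + (c2 - a2*y)*x2 = 9*1.8 + 10.2*0.0 + 2.4*0.0 = 16.2 + 0.0 + 0.0 = 16.2


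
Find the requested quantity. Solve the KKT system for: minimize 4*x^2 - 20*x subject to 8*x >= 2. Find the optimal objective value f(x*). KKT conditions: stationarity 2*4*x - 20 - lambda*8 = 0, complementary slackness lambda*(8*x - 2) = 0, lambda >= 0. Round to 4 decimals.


Step 1: Try lambda = 0 (constraint inactive).
Stationarity: 2*4*x - 20 = 0
x* = 20/(2*4) = 2.5
Check constraint: 8*2.5 = 20.0 >= 2 -- satisfied.
Step 2: Compute optimal value.
f(x*) = 4*2.5^2 - 20*2.5 = -25.0


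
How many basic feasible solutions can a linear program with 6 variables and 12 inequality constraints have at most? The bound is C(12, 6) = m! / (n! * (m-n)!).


Each vertex corresponds to some choice of n active constraints out of m, so the number of vertices is at most C(m, n) = m! / (n!(m-n)!).
m = 12, n = 6
Numerator: 12 * 11 * 10 * 9 * 8 * 7
Denominator: 6! = 720
C(12, 6) = 924


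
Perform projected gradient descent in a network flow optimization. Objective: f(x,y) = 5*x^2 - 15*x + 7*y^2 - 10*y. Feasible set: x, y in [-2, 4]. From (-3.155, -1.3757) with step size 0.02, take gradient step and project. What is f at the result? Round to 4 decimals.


Step 1: Compute gradient at (-3.155, -1.3757).
grad_x = 2*5*-3.155 - 15 = -46.55
grad_y = 2*7*-1.3757 - 10 = -29.2598
Step 2: Gradient step.
x_raw = -3.155 - 0.02*-46.55 = -2.224
y_raw = -1.3757 - 0.02*-29.2598 = -0.7905
Step 3: Project onto [-2, 4].
x_proj = clip(-2.224) = -2.0
y_proj = clip(-0.7905) = -0.7905
Step 4: Evaluate f.
f(-2.0, -0.7905) = 62.2793


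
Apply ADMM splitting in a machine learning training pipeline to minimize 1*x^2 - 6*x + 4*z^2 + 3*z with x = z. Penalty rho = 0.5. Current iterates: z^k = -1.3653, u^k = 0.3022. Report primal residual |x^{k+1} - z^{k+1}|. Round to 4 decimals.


ADMM iteration with rho = 0.5, z^k = -1.3653, u^k = 0.3022
Step 1: x-update.
Minimize 1*x^2 - 6*x + (0.5/2)*(x + 1.3653 + 0.3022)^2
FOC: (2*1 + 0.5)*x = 6 + 0.5*(-1.3653 - 0.3022)
x^{k+1} = 2.0665
Step 2: z-update.
Minimize 4*z^2 + 3*z + (0.5/2)*(2.0665 - z + 0.3022)^2
FOC: (2*4 + 0.5)*z = -3 + 0.5*(2.0665 + 0.3022)
z^{k+1} = -0.2136
Step 3: u-update.
u^{k+1} = 0.3022 + 2.0665 + 0.2136 = 2.5823
Step 4: Primal residual = |2.0665 + 0.2136| = 2.2801


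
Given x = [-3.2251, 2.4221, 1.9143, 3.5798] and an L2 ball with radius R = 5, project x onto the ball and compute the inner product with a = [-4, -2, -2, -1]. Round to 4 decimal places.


Step 1: Compute ||x|| (intermediates to 6 decimals).
||x|| = sqrt((-3.2251)^2 + 2.4221^2 + 1.9143^2 + 3.5798^2) = 5.72253
Step 2: Project.
Since ||x|| > R, scale = R/||x|| = 5/5.72253 = 0.873739, proj(x) = scale * x
proj(x) = [-2.817896, 2.116283, 1.672599, 3.127811]
Step 3: Dot product.
a^T * proj(x) = -4*(-2.817896) - 2*2.116283 - 2*1.672599 - 1*3.127811 = 0.566


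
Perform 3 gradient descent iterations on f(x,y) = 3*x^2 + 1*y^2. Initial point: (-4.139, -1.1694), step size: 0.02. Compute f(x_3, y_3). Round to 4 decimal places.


Gradient descent on f(x,y) = 3*x^2 + 1*y^2.
Starting point: (-4.139, -1.1694), alpha = 0.02
Step 1: grad_x = 2*3*-4.139 = -24.834, grad_y = 2*1*-1.1694 = -2.3388
  x_1 = -4.139 - 0.02*-24.834 = -3.6423
  y_1 = -1.1694 - 0.02*-2.3388 = -1.1226
Step 2: grad_x = 2*3*-3.6423 = -21.8539, grad_y = 2*1*-1.1226 = -2.2452
  x_2 = -3.6423 - 0.02*-21.8539 = -3.2052
  y_2 = -1.1226 - 0.02*-2.2452 = -1.0777
Step 3: grad_x = 2*3*-3.2052 = -19.2314, grad_y = 2*1*-1.0777 = -2.1554
  x_3 = -3.2052 - 0.02*-19.2314 = -2.8206
  y_3 = -1.0777 - 0.02*-2.1554 = -1.0346
f(-2.8206, -1.0346) = 3*(-2.8206)^2 + 1*(-1.0346)^2 = 24.938


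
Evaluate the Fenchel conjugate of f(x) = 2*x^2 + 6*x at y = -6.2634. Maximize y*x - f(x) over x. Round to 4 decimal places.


f*(y) = sup_x {y*x - a*x^2 - b*x} = sup_x {(y-b)*x - a*x^2}
FOC: (y - b) - 2a*x = 0 => x* = (y - b)/(2a)
x* = (-6.2634 - 6)/(2*2) = -3.0659
f*(-6.2634) = (y-b)^2/(4a) = (-6.2634 - 6)^2/(4*2)
= 150.391/8 = 18.7989


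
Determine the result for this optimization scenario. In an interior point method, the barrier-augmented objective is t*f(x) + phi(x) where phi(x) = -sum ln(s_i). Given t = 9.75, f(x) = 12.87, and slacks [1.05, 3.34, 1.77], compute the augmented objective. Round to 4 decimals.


Step 1: Compute log-barrier.
ln values: [0.0488, 1.206, 0.571]
phi = -(0.0488 + 1.206 + 0.571) = -1.8257
Step 2: Compute augmented objective.
t*f(x) = 9.75*12.87 = 125.4825
Total = 125.4825 - 1.8257 = 123.6568


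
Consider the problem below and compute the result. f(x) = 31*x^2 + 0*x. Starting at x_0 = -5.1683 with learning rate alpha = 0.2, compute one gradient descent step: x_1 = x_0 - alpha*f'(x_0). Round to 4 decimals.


We compute the gradient at x_0 and apply the update.
f'(x) = 62*x + 0
f'(-5.1683) = 62*-5.1683 + 0 = -320.4346
x_1 = -5.1683 - 0.2*-320.4346 = 58.9186


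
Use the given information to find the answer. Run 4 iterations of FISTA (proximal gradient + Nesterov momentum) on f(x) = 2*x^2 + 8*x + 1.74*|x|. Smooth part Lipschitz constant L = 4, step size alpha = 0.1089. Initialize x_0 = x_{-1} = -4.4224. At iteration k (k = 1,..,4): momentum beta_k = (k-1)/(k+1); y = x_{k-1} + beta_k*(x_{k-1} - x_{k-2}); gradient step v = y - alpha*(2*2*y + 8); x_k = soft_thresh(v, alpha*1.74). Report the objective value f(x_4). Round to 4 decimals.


FISTA on f(x) = 2*x^2 + 8*x + 1.74*|x|
L = 4, alpha = 0.1089
Iteration 1: beta = 0.0, y = -4.4224 + 0.0*(-4.4224 + 4.4224) = -4.4224
  grad(y) = -9.6896, v = y - alpha*grad = -3.3672
  prox(v) = soft_thresh(-3.3672, 0.1895) = -3.1777
Iteration 2: beta = 0.3333, y = -3.1777 + 0.3333*(-3.1777 + 4.4224) = -2.7628
  grad(y) = -3.0513, v = y - alpha*grad = -2.4305
  prox(v) = soft_thresh(-2.4305, 0.1895) = -2.2411
Iteration 3: beta = 0.5, y = -2.2411 + 0.5*(-2.2411 + 3.1777) = -1.7727
  grad(y) = 0.9091, v = y - alpha*grad = -1.8717
  prox(v) = soft_thresh(-1.8717, 0.1895) = -1.6822
Iteration 4: beta = 0.6, y = -1.6822 + 0.6*(-1.6822 + 2.2411) = -1.3469
  grad(y) = 2.6122, v = y - alpha*grad = -1.6314
  prox(v) = soft_thresh(-1.6314, 0.1895) = -1.4419
f(x_4) = 2*(-1.4419)^2 + 8*(-1.4419) + 1.74*|-1.4419| = -4.8682


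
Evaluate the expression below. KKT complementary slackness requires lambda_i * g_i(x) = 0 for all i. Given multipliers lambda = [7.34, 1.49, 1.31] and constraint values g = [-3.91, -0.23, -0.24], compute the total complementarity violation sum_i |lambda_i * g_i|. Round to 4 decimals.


KKT complementary slackness check:
lambda_1 * g_1 = 7.34 * -3.91 = -28.6994
lambda_2 * g_2 = 1.49 * -0.23 = -0.3427
lambda_3 * g_3 = 1.31 * -0.24 = -0.3144
Total violation = 28.6994 + 0.3427 + 0.3144 = 29.3565


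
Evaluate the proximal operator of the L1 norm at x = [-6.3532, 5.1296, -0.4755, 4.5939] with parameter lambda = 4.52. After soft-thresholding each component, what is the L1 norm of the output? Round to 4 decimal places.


Soft-thresholding with lambda = 4.52:
prox(-6.3532) = sign(-6.3532)*max(|-6.3532| - 4.52, 0) = -1.8332
prox(5.1296) = sign(5.1296)*max(|5.1296| - 4.52, 0) = 0.6096
prox(-0.4755) = sign(-0.4755)*max(|-0.4755| - 4.52, 0) = 0.0
prox(4.5939) = sign(4.5939)*max(|4.5939| - 4.52, 0) = 0.0739
prox(x) = [-1.8332, 0.6096, 0.0, 0.0739]
||prox(x)||_1 = 1.8332 + 0.6096 + 0.0 + 0.0739 = 2.5167


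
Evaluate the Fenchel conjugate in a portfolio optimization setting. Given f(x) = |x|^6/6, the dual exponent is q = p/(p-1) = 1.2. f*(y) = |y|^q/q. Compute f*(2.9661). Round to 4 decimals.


The conjugate exponent q satisfies 1/p + 1/q = 1.
p = 6, so q = 6/(6 - 1) = 1.2
|y|^q = 2.9661^1.2 = 3.6866
f*(2.9661) = 3.6866 / 1.2 = 3.0721


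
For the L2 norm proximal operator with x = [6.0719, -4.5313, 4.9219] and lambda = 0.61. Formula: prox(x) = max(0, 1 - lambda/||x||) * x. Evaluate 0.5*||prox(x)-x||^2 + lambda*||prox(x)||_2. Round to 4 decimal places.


Step 1: Compute ||x||.
||x|| = 9.0347
Step 2: Compute scaling factor.
scale = max(0, 1 - 0.61/9.0347) = 0.9325
Step 3: prox(x) = [5.6619, -4.2254, 4.5896]
||prox(x)|| = 8.4247
Step 4: Proximal objective.
0.5*||prox-x||^2 = 0.1861
lambda*||prox|| = 5.1391
Total = 5.3251


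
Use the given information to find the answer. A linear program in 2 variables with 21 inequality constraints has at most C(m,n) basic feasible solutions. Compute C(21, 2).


Each vertex corresponds to some choice of n active constraints out of m, so the number of vertices is at most C(m, n) = m! / (n!(m-n)!).
m = 21, n = 2
Numerator: 21 * 20
Denominator: 2! = 2
C(21, 2) = 210


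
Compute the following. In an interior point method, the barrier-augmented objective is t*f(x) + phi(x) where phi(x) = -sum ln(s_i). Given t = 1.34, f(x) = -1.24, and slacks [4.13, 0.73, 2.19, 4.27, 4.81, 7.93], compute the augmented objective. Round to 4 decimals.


Step 1: Compute log-barrier.
ln values: [1.4183, -0.3147, 0.7839, 1.4516, 1.5707, 2.0707]
phi = -(1.4183 - 0.3147 + 0.7839 + 1.4516 + 1.5707 + 2.0707) = -6.9804
Step 2: Compute augmented objective.
t*f(x) = 1.34*-1.24 = -1.6616
Total = -1.6616 - 6.9804 = -8.642


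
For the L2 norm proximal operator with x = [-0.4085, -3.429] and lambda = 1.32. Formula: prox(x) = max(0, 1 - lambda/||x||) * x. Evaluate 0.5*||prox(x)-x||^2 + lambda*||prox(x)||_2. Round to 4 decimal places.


Step 1: Compute ||x||.
||x|| = 3.4532
Step 2: Compute scaling factor.
scale = max(0, 1 - 1.32/3.4532) = 0.6178
Step 3: prox(x) = [-0.2524, -2.1183]
||prox(x)|| = 2.1332
Step 4: Proximal objective.
0.5*||prox-x||^2 = 0.8712
lambda*||prox|| = 2.8158
Total = 3.6871


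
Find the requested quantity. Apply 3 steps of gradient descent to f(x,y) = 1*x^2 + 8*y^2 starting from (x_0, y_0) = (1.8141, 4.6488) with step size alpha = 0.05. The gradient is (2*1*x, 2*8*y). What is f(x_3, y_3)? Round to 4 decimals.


Gradient descent on f(x,y) = 1*x^2 + 8*y^2.
Starting point: (1.8141, 4.6488), alpha = 0.05
Step 1: grad_x = 2*1*1.8141 = 3.6282, grad_y = 2*8*4.6488 = 74.3808
  x_1 = 1.8141 - 0.05*3.6282 = 1.6327
  y_1 = 4.6488 - 0.05*74.3808 = 0.9298
Step 2: grad_x = 2*1*1.6327 = 3.2654, grad_y = 2*8*0.9298 = 14.8762
  x_2 = 1.6327 - 0.05*3.2654 = 1.4694
  y_2 = 0.9298 - 0.05*14.8762 = 0.186
Step 3: grad_x = 2*1*1.4694 = 2.9388, grad_y = 2*8*0.186 = 2.9752
  x_3 = 1.4694 - 0.05*2.9388 = 1.3225
  y_3 = 0.186 - 0.05*2.9752 = 0.0372
f(1.3225, 0.0372) = 1*1.3225^2 + 8*0.0372^2 = 1.76


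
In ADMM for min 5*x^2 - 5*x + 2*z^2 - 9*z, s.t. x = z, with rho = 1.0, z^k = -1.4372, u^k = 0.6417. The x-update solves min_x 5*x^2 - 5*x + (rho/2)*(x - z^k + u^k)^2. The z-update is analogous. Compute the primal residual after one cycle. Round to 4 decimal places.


ADMM iteration with rho = 1.0, z^k = -1.4372, u^k = 0.6417
Step 1: x-update.
Minimize 5*x^2 - 5*x + (1.0/2)*(x + 1.4372 + 0.6417)^2
FOC: (2*5 + 1.0)*x = 5 + 1.0*(-1.4372 - 0.6417)
x^{k+1} = 0.2656
Step 2: z-update.
Minimize 2*z^2 - 9*z + (1.0/2)*(0.2656 - z + 0.6417)^2
FOC: (2*2 + 1.0)*z = 9 + 1.0*(0.2656 + 0.6417)
z^{k+1} = 1.9815
Step 3: u-update.
u^{k+1} = 0.6417 + 0.2656 - 1.9815 = -1.0742
Step 4: Primal residual = |0.2656 - 1.9815| = 1.7159


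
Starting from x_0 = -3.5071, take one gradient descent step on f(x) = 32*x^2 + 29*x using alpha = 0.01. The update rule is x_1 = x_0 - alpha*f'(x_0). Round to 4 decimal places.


We compute the gradient at x_0 and apply the update.
f'(x) = 64*x + 29
f'(-3.5071) = 64*-3.5071 + 29 = -195.4544
x_1 = -3.5071 - 0.01*-195.4544 = -1.5526


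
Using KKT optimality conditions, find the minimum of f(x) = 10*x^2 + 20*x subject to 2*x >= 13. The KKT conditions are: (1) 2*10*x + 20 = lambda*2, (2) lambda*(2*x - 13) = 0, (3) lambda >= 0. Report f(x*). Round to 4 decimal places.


Step 1: Try lambda = 0 (constraint inactive).
x_unc = -20/(2*10) = -1.0
Check: 2*-1.0 = -2.0 < 13 -- violated!
Step 2: Constraint must be active: 2*x = 13
x* = 13/2 = 6.5
lambda = (2*10*6.5 + 20)/2 = 75.0
Step 3: Compute optimal value.
f(x*) = 10*6.5^2 + 20*6.5 = 552.5


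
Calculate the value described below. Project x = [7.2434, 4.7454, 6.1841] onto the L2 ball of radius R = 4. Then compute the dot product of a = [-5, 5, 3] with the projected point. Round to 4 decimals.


Step 1: Compute ||x|| (intermediates to 6 decimals).
||x|| = sqrt(7.2434^2 + 4.7454^2 + 6.1841^2) = 10.6409
Step 2: Project.
Since ||x|| > R, scale = R/||x|| = 4/10.6409 = 0.375908, proj(x) = scale * x
proj(x) = [2.722852, 1.783834, 2.324653]
Step 3: Dot product.
a^T * proj(x) = -5*2.722852 + 5*1.783834 + 3*2.324653 = 2.2789


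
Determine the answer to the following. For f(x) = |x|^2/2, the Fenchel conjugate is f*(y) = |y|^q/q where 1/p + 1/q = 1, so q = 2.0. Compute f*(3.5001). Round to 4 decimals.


The conjugate exponent q satisfies 1/p + 1/q = 1.
p = 2, so q = 2/(2 - 1) = 2.0
|y|^q = 3.5001^2.0 = 12.2507
f*(3.5001) = 12.2507 / 2.0 = 6.1254


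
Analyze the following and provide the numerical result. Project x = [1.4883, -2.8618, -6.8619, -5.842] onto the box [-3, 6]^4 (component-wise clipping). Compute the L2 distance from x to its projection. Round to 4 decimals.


Project each component onto [-3, 6].
clip(1.4883) = 1.4883, clip(-2.8618) = -2.8618, clip(-6.8619) = -3.0, clip(-5.842) = -3.0
Projection = [1.4883, -2.8618, -3.0, -3.0]
Squared diffs: [0.0, 0.0, 14.9143, 8.077]
Distance = sqrt(22.9913) = 4.7949


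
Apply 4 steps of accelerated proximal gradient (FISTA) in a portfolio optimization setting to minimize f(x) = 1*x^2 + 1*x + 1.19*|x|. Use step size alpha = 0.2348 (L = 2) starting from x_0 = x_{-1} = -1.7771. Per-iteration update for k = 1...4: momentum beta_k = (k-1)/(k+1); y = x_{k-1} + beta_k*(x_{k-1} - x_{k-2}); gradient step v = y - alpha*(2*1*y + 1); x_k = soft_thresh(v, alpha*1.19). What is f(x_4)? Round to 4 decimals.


FISTA on f(x) = 1*x^2 + 1*x + 1.19*|x|
L = 2, alpha = 0.2348
Iteration 1: beta = 0.0, y = -1.7771 + 0.0*(-1.7771 + 1.7771) = -1.7771
  grad(y) = -2.5542, v = y - alpha*grad = -1.1774
  prox(v) = soft_thresh(-1.1774, 0.2794) = -0.898
Iteration 2: beta = 0.3333, y = -0.898 + 0.3333*(-0.898 + 1.7771) = -0.6049
  grad(y) = -0.2098, v = y - alpha*grad = -0.5556
  prox(v) = soft_thresh(-0.5556, 0.2794) = -0.2762
Iteration 3: beta = 0.5, y = -0.2762 + 0.5*(-0.2762 + 0.898) = 0.0346
  grad(y) = 1.0693, v = y - alpha*grad = -0.2164
  prox(v) = soft_thresh(-0.2164, 0.2794) = 0.0
Iteration 4: beta = 0.6, y = 0.0 + 0.6*(0.0 + 0.2762) = 0.1657
  grad(y) = 1.3315, v = y - alpha*grad = -0.1469
  prox(v) = soft_thresh(-0.1469, 0.2794) = 0.0
f(x_4) = 1*0.0^2 + 1*0.0 + 1.19*|0.0| = 0.0


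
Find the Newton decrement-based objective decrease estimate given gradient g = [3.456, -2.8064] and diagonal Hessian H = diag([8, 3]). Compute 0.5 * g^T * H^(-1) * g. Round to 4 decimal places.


Step 1: H is diagonal, so H^(-1) * g = [0.432, -0.9355].
Step 2: g^T H^(-1) g = sum_i g_i^2 / H_ii
  = (3.456)^2/8 + (-2.8064)^2/3
  = 1.493 + 2.6253 = 4.1183
Step 3: Objective decrease = 0.5 * g^T H^(-1) g = 2.0591


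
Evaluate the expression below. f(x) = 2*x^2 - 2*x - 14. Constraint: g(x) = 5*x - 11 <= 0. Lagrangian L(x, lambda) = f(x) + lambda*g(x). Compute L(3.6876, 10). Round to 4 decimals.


Step 1: Evaluate f(x).
f(3.6876) = 2*3.6876^2 - 2*3.6876 - 14 = 5.8216
Step 2: Evaluate g(x).
g(3.6876) = 5*3.6876 - 11 = 7.438
Step 3: Compute Lagrangian.
L = 5.8216 + 10*7.438 = 80.2016


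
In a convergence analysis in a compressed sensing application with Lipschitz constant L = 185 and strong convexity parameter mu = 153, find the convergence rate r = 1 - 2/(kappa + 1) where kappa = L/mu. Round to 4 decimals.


Step 1: Compute the condition number.
kappa = L/mu = 185/153 = 1.2092
Step 2: Compute the convergence rate.
r = 1 - 2/(kappa + 1) = 1 - 2*mu/(L + mu) = (L - mu)/(L + mu) = 32/338 = 0.0947


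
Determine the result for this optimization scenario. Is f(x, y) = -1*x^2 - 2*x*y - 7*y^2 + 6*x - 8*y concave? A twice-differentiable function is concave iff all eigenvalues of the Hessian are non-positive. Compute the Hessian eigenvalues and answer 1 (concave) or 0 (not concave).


The Hessian of f(x,y) = -1*x^2 - 2*x*y - 7*y^2 + 6*x - 8*y is:
H = [[-2, -2], [-2, -14]]
Trace = -2 - 14 = -16
Determinant = -2*-14 - (-2)^2 = 24
Discriminant = (-16)^2 - 4*24 = 160.0
Eigenvalues: lambda_1 = -14.3246, lambda_2 = -1.6754
The function is concave.

1


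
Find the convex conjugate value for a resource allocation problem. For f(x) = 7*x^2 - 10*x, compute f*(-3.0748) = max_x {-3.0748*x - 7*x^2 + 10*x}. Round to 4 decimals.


f*(y) = sup_x {y*x - a*x^2 - b*x} = sup_x {(y-b)*x - a*x^2}
FOC: (y - b) - 2a*x = 0 => x* = (y - b)/(2a)
x* = (-3.0748 + 10)/(2*7) = 0.4947
f*(-3.0748) = (y-b)^2/(4a) = (-3.0748 + 10)^2/(4*7)
= 47.9584/28 = 1.7128


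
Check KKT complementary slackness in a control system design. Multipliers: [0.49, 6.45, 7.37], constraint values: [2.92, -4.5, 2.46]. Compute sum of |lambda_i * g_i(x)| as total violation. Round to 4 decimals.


KKT complementary slackness check:
lambda_1 * g_1 = 0.49 * 2.92 = 1.4308
lambda_2 * g_2 = 6.45 * -4.5 = -29.025
lambda_3 * g_3 = 7.37 * 2.46 = 18.1302
Total violation = 1.4308 + 29.025 + 18.1302 = 48.586


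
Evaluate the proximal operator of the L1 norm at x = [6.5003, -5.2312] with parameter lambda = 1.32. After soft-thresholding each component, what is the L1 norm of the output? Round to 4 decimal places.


Soft-thresholding with lambda = 1.32:
prox(6.5003) = sign(6.5003)*max(|6.5003| - 1.32, 0) = 5.1803
prox(-5.2312) = sign(-5.2312)*max(|-5.2312| - 1.32, 0) = -3.9112
prox(x) = [5.1803, -3.9112]
||prox(x)||_1 = 5.1803 + 3.9112 = 9.0915


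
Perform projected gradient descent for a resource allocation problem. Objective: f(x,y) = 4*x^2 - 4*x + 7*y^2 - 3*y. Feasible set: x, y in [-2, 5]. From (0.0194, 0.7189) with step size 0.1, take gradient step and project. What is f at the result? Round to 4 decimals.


Step 1: Compute gradient at (0.0194, 0.7189).
grad_x = 2*4*0.0194 - 4 = -3.8448
grad_y = 2*7*0.7189 - 3 = 7.0646
Step 2: Gradient step.
x_raw = 0.0194 - 0.1*-3.8448 = 0.4039
y_raw = 0.7189 - 0.1*7.0646 = 0.0124
Step 3: Project onto [-2, 5].
x_proj = clip(0.4039) = 0.4039
y_proj = clip(0.0124) = 0.0124
Step 4: Evaluate f.
f(0.4039, 0.0124) = -0.9993


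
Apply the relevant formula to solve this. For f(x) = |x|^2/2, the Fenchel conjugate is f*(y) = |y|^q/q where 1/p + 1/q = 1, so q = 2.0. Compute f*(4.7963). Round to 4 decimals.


The conjugate exponent q satisfies 1/p + 1/q = 1.
p = 2, so q = 2/(2 - 1) = 2.0
|y|^q = 4.7963^2.0 = 23.0045
f*(4.7963) = 23.0045 / 2.0 = 11.5022


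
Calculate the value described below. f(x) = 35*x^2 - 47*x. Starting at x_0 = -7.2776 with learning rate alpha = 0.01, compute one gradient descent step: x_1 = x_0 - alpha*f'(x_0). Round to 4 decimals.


We compute the gradient at x_0 and apply the update.
f'(x) = 70*x - 47
f'(-7.2776) = 70*-7.2776 - 47 = -556.432
x_1 = -7.2776 - 0.01*-556.432 = -1.7133
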